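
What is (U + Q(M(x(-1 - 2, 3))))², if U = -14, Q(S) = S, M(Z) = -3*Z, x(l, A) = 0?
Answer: 196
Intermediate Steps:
(U + Q(M(x(-1 - 2, 3))))² = (-14 - 3*0)² = (-14 + 0)² = (-14)² = 196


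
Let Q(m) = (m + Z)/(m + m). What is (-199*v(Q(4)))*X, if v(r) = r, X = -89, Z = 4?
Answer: 17711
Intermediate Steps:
Q(m) = (4 + m)/(2*m) (Q(m) = (m + 4)/(m + m) = (4 + m)/((2*m)) = (4 + m)*(1/(2*m)) = (4 + m)/(2*m))
(-199*v(Q(4)))*X = -199*(4 + 4)/(2*4)*(-89) = -199*8/(2*4)*(-89) = -199*1*(-89) = -199*(-89) = 17711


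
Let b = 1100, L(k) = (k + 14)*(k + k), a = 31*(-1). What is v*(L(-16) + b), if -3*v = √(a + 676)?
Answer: -388*√645 ≈ -9854.0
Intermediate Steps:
a = -31
L(k) = 2*k*(14 + k) (L(k) = (14 + k)*(2*k) = 2*k*(14 + k))
v = -√645/3 (v = -√(-31 + 676)/3 = -√645/3 ≈ -8.4656)
v*(L(-16) + b) = (-√645/3)*(2*(-16)*(14 - 16) + 1100) = (-√645/3)*(2*(-16)*(-2) + 1100) = (-√645/3)*(64 + 1100) = -√645/3*1164 = -388*√645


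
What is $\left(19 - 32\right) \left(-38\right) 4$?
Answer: $1976$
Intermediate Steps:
$\left(19 - 32\right) \left(-38\right) 4 = \left(-13\right) \left(-38\right) 4 = 494 \cdot 4 = 1976$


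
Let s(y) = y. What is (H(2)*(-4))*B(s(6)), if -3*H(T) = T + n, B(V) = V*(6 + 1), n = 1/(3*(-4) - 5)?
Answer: 1848/17 ≈ 108.71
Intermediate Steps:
n = -1/17 (n = 1/(-12 - 5) = 1/(-17) = -1/17 ≈ -0.058824)
B(V) = 7*V (B(V) = V*7 = 7*V)
H(T) = 1/51 - T/3 (H(T) = -(T - 1/17)/3 = -(-1/17 + T)/3 = 1/51 - T/3)
(H(2)*(-4))*B(s(6)) = ((1/51 - ⅓*2)*(-4))*(7*6) = ((1/51 - ⅔)*(-4))*42 = -11/17*(-4)*42 = (44/17)*42 = 1848/17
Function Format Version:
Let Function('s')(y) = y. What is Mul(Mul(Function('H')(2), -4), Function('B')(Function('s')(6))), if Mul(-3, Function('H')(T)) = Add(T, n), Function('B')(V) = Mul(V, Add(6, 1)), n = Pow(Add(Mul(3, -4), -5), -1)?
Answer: Rational(1848, 17) ≈ 108.71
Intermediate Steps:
n = Rational(-1, 17) (n = Pow(Add(-12, -5), -1) = Pow(-17, -1) = Rational(-1, 17) ≈ -0.058824)
Function('B')(V) = Mul(7, V) (Function('B')(V) = Mul(V, 7) = Mul(7, V))
Function('H')(T) = Add(Rational(1, 51), Mul(Rational(-1, 3), T)) (Function('H')(T) = Mul(Rational(-1, 3), Add(T, Rational(-1, 17))) = Mul(Rational(-1, 3), Add(Rational(-1, 17), T)) = Add(Rational(1, 51), Mul(Rational(-1, 3), T)))
Mul(Mul(Function('H')(2), -4), Function('B')(Function('s')(6))) = Mul(Mul(Add(Rational(1, 51), Mul(Rational(-1, 3), 2)), -4), Mul(7, 6)) = Mul(Mul(Add(Rational(1, 51), Rational(-2, 3)), -4), 42) = Mul(Mul(Rational(-11, 17), -4), 42) = Mul(Rational(44, 17), 42) = Rational(1848, 17)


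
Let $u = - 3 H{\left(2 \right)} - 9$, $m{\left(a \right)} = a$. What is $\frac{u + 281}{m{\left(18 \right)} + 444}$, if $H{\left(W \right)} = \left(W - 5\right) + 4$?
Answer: $\frac{269}{462} \approx 0.58225$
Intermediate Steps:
$H{\left(W \right)} = -1 + W$ ($H{\left(W \right)} = \left(-5 + W\right) + 4 = -1 + W$)
$u = -12$ ($u = - 3 \left(-1 + 2\right) - 9 = \left(-3\right) 1 - 9 = -3 - 9 = -12$)
$\frac{u + 281}{m{\left(18 \right)} + 444} = \frac{-12 + 281}{18 + 444} = \frac{269}{462}$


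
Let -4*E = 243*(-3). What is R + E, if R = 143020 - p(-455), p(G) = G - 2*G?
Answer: 570989/4 ≈ 1.4275e+5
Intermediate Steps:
p(G) = -G
E = 729/4 (E = -243*(-3)/4 = -¼*(-729) = 729/4 ≈ 182.25)
R = 142565 (R = 143020 - (-1)*(-455) = 143020 - 1*455 = 143020 - 455 = 142565)
R + E = 142565 + 729/4 = 570989/4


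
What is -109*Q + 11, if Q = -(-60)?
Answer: -6529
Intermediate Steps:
Q = 60 (Q = -5*(-12) = 60)
-109*Q + 11 = -109*60 + 11 = -6540 + 11 = -6529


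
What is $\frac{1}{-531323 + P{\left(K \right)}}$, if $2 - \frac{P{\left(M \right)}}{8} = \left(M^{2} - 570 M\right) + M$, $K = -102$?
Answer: $- \frac{1}{1078843} \approx -9.2692 \cdot 10^{-7}$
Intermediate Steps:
$P{\left(M \right)} = 16 - 8 M^{2} + 4552 M$ ($P{\left(M \right)} = 16 - 8 \left(\left(M^{2} - 570 M\right) + M\right) = 16 - 8 \left(M^{2} - 569 M\right) = 16 - \left(- 4552 M + 8 M^{2}\right) = 16 - 8 M^{2} + 4552 M$)
$\frac{1}{-531323 + P{\left(K \right)}} = \frac{1}{-531323 + \left(16 - 8 \left(-102\right)^{2} + 4552 \left(-102\right)\right)} = \frac{1}{-531323 - 547520} = \frac{1}{-1078843} = - \frac{1}{1078843}$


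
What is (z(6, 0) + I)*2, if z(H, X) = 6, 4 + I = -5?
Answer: -6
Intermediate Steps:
I = -9 (I = -4 - 5 = -9)
(z(6, 0) + I)*2 = (6 - 9)*2 = -3*2 = -6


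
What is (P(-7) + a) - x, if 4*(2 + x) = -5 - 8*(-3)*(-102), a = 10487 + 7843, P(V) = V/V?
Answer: 75785/4 ≈ 18946.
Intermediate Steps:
P(V) = 1
a = 18330
x = -2461/4 (x = -2 + (-5 - 8*(-3)*(-102))/4 = -2 + (-5 + 24*(-102))/4 = -2 + (-5 - 2448)/4 = -2 + (¼)*(-2453) = -2 - 2453/4 = -2461/4 ≈ -615.25)
(P(-7) + a) - x = (1 + 18330) - 1*(-2461/4) = 18331 + 2461/4 = 75785/4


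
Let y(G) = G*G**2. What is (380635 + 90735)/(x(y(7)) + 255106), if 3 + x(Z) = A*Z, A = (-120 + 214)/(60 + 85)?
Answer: 68348650/37022177 ≈ 1.8462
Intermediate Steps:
y(G) = G**3
A = 94/145 ≈ 0.64828
x(Z) = -3 + 94*Z/145
(380635 + 90735)/(x(y(7)) + 255106) = (380635 + 90735)/((-3 + (94/145)*7**3) + 255106) = 471370/((-3 + (94/145)*343) + 255106) = 471370/((-3 + 32242/145) + 255106) = 471370/(31807/145 + 255106) = 471370/(37022177/145) = 471370*(145/37022177) = 68348650/37022177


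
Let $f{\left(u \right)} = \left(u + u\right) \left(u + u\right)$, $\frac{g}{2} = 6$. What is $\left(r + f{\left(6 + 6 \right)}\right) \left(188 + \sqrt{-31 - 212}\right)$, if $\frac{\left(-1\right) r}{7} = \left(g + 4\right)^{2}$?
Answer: $-228608 - 10944 i \sqrt{3} \approx -2.2861 \cdot 10^{5} - 18956.0 i$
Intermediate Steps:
$g = 12$ ($g = 2 \cdot 6 = 12$)
$r = -1792$ ($r = - 7 \left(12 + 4\right)^{2} = - 7 \cdot 16^{2} = \left(-7\right) 256 = -1792$)
$f{\left(u \right)} = 4 u^{2}$ ($f{\left(u \right)} = 2 u 2 u = 4 u^{2}$)
$\left(r + f{\left(6 + 6 \right)}\right) \left(188 + \sqrt{-31 - 212}\right) = \left(-1792 + 4 \left(6 + 6\right)^{2}\right) \left(188 + \sqrt{-31 - 212}\right) = \left(-1792 + 4 \cdot 12^{2}\right) \left(188 + \sqrt{-243}\right) = \left(-1792 + 4 \cdot 144\right) \left(188 + 9 i \sqrt{3}\right) = \left(-1792 + 576\right) \left(188 + 9 i \sqrt{3}\right) = - 1216 \left(188 + 9 i \sqrt{3}\right) = -228608 - 10944 i \sqrt{3}$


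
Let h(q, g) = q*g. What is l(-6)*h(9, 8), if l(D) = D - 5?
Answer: -792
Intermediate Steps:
l(D) = -5 + D
h(q, g) = g*q
l(-6)*h(9, 8) = (-5 - 6)*(8*9) = -11*72 = -792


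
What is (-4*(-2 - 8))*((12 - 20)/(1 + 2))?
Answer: -320/3 ≈ -106.67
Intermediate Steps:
(-4*(-2 - 8))*((12 - 20)/(1 + 2)) = (-4*(-10))*(-8/3) = 40*(-8*1/3) = 40*(-8/3) = -320/3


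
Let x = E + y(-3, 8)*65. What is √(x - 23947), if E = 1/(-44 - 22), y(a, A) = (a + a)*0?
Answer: I*√104313198/66 ≈ 154.75*I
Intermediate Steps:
y(a, A) = 0 (y(a, A) = (2*a)*0 = 0)
E = -1/66 (E = 1/(-66) = -1/66 ≈ -0.015152)
x = -1/66 (x = -1/66 + 0*65 = -1/66 + 0 = -1/66 ≈ -0.015152)
√(x - 23947) = √(-1/66 - 23947) = √(-1580503/66) = I*√104313198/66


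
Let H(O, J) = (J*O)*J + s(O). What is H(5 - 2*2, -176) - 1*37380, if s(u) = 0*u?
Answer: -6404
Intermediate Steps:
s(u) = 0
H(O, J) = O*J² (H(O, J) = (J*O)*J + 0 = O*J² + 0 = O*J²)
H(5 - 2*2, -176) - 1*37380 = (5 - 2*2)*(-176)² - 1*37380 = (5 - 4)*30976 - 37380 = 1*30976 - 37380 = 30976 - 37380 = -6404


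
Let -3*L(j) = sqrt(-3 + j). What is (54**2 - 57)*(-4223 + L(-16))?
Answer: -12073557 - 953*I*sqrt(19) ≈ -1.2074e+7 - 4154.0*I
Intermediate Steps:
L(j) = -sqrt(-3 + j)/3
(54**2 - 57)*(-4223 + L(-16)) = (54**2 - 57)*(-4223 - sqrt(-3 - 16)/3) = (2916 - 57)*(-4223 - I*sqrt(19)/3) = 2859*(-4223 - I*sqrt(19)/3) = -12073557 - 953*I*sqrt(19)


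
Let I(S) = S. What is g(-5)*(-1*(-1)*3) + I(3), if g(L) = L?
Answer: -12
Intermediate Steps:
g(-5)*(-1*(-1)*3) + I(3) = -5*(-1*(-1))*3 + 3 = -5*3 + 3 = -15 + 3 = -12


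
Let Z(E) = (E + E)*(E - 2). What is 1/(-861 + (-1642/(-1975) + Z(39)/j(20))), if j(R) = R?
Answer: -3950/2827681 ≈ -0.0013969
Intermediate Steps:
Z(E) = 2*E*(-2 + E) (Z(E) = (2*E)*(-2 + E) = 2*E*(-2 + E))
1/(-861 + (-1642/(-1975) + Z(39)/j(20))) = 1/(-861 + (-1642/(-1975) + (2*39*(-2 + 39))/20)) = 1/(-861 + (-1642*(-1/1975) + (2*39*37)*(1/20))) = 1/(-861 + (1642/1975 + 2886*(1/20))) = 1/(-861 + (1642/1975 + 1443/10)) = 1/(-861 + 573269/3950) = 1/(-2827681/3950) = -3950/2827681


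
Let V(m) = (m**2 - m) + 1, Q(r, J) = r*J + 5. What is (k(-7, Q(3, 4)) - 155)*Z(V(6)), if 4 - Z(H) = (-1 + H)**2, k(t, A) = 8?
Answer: 131712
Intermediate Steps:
Q(r, J) = 5 + J*r (Q(r, J) = J*r + 5 = 5 + J*r)
V(m) = 1 + m**2 - m
Z(H) = 4 - (-1 + H)**2
(k(-7, Q(3, 4)) - 155)*Z(V(6)) = (8 - 155)*(4 - (-1 + (1 + 6**2 - 1*6))**2) = -147*(4 - (-1 + (1 + 36 - 6))**2) = -147*(4 - (-1 + 31)**2) = -147*(4 - 1*30**2) = -147*(4 - 1*900) = -147*(4 - 900) = -147*(-896) = 131712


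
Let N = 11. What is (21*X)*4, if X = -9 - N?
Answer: -1680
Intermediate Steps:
X = -20 (X = -9 - 1*11 = -9 - 11 = -20)
(21*X)*4 = (21*(-20))*4 = -420*4 = -1680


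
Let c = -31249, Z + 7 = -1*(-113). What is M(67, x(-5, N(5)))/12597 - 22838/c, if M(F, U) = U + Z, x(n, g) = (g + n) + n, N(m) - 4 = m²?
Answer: 291596411/393643653 ≈ 0.74076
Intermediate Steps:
N(m) = 4 + m²
Z = 106 (Z = -7 - 1*(-113) = -7 + 113 = 106)
x(n, g) = g + 2*n
M(F, U) = 106 + U (M(F, U) = U + 106 = 106 + U)
M(67, x(-5, N(5)))/12597 - 22838/c = (106 + ((4 + 5²) + 2*(-5)))/12597 - 22838/(-31249) = (106 + ((4 + 25) - 10))*(1/12597) - 22838*(-1/31249) = (106 + (29 - 10))*(1/12597) + 22838/31249 = (106 + 19)*(1/12597) + 22838/31249 = 125*(1/12597) + 22838/31249 = 125/12597 + 22838/31249 = 291596411/393643653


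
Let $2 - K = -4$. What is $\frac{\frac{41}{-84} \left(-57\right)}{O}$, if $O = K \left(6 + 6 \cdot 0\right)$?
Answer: $\frac{779}{1008} \approx 0.77282$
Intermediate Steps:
$K = 6$ ($K = 2 - -4 = 2 + 4 = 6$)
$O = 36$ ($O = 6 \left(6 + 6 \cdot 0\right) = 6 \left(6 + 0\right) = 6 \cdot 6 = 36$)
$\frac{\frac{41}{-84} \left(-57\right)}{O} = \frac{\frac{41}{-84} \left(-57\right)}{36} = 41 \left(- \frac{1}{84}\right) \left(-57\right) \frac{1}{36} = \left(- \frac{41}{84}\right) \left(-57\right) \frac{1}{36} = \frac{779}{28} \cdot \frac{1}{36} = \frac{779}{1008}$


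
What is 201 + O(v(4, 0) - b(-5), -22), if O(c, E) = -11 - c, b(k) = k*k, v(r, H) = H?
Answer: 215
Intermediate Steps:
b(k) = k**2
201 + O(v(4, 0) - b(-5), -22) = 201 + (-11 - (0 - 1*(-5)**2)) = 201 + (-11 - (0 - 1*25)) = 201 + (-11 - (0 - 25)) = 201 + (-11 - 1*(-25)) = 201 + (-11 + 25) = 201 + 14 = 215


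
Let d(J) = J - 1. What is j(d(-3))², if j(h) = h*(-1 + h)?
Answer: 400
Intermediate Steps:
d(J) = -1 + J
j(d(-3))² = ((-1 - 3)*(-1 + (-1 - 3)))² = (-4*(-1 - 4))² = (-4*(-5))² = 20² = 400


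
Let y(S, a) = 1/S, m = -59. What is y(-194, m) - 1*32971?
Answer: -6396375/194 ≈ -32971.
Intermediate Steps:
y(-194, m) - 1*32971 = 1/(-194) - 1*32971 = -1/194 - 32971 = -6396375/194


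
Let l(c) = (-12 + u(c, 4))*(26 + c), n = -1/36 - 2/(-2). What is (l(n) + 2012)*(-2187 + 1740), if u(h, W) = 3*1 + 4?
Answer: -10068973/12 ≈ -8.3908e+5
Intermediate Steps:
u(h, W) = 7 (u(h, W) = 3 + 4 = 7)
n = 35/36 (n = -1*1/36 - 2*(-½) = -1/36 + 1 = 35/36 ≈ 0.97222)
l(c) = -130 - 5*c (l(c) = (-12 + 7)*(26 + c) = -5*(26 + c) = -130 - 5*c)
(l(n) + 2012)*(-2187 + 1740) = ((-130 - 5*35/36) + 2012)*(-2187 + 1740) = ((-130 - 175/36) + 2012)*(-447) = (-4855/36 + 2012)*(-447) = (67577/36)*(-447) = -10068973/12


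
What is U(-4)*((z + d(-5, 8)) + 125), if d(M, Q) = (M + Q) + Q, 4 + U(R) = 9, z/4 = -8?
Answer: 520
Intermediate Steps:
z = -32 (z = 4*(-8) = -32)
U(R) = 5 (U(R) = -4 + 9 = 5)
d(M, Q) = M + 2*Q
U(-4)*((z + d(-5, 8)) + 125) = 5*((-32 + (-5 + 2*8)) + 125) = 5*((-32 + (-5 + 16)) + 125) = 5*((-32 + 11) + 125) = 5*(-21 + 125) = 5*104 = 520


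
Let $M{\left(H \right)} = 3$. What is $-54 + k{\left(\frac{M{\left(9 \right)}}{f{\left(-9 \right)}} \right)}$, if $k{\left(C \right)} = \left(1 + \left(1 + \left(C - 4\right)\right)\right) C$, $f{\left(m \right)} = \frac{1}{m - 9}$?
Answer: $2970$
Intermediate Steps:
$f{\left(m \right)} = \frac{1}{-9 + m}$
$k{\left(C \right)} = C \left(-2 + C\right)$ ($k{\left(C \right)} = \left(1 + \left(1 + \left(-4 + C\right)\right)\right) C = \left(1 + \left(-3 + C\right)\right) C = \left(-2 + C\right) C = C \left(-2 + C\right)$)
$-54 + k{\left(\frac{M{\left(9 \right)}}{f{\left(-9 \right)}} \right)} = -54 + \frac{3}{\frac{1}{-9 - 9}} \left(-2 + \frac{3}{\frac{1}{-9 - 9}}\right) = -54 + \frac{3}{\frac{1}{-18}} \left(-2 + \frac{3}{\frac{1}{-18}}\right) = -54 + \frac{3}{- \frac{1}{18}} \left(-2 + \frac{3}{- \frac{1}{18}}\right) = -54 + 3 \left(-18\right) \left(-2 + 3 \left(-18\right)\right) = -54 - 54 \left(-2 - 54\right) = -54 - -3024 = -54 + 3024 = 2970$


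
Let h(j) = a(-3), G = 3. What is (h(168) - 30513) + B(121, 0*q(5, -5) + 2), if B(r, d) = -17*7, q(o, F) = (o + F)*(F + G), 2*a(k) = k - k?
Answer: -30632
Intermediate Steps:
a(k) = 0 (a(k) = (k - k)/2 = (½)*0 = 0)
q(o, F) = (3 + F)*(F + o) (q(o, F) = (o + F)*(F + 3) = (F + o)*(3 + F) = (3 + F)*(F + o))
B(r, d) = -119
h(j) = 0
(h(168) - 30513) + B(121, 0*q(5, -5) + 2) = (0 - 30513) - 119 = -30513 - 119 = -30632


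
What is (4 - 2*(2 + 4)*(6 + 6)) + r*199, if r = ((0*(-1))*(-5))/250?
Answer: -140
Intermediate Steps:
r = 0 (r = (0*(-5))*(1/250) = 0*(1/250) = 0)
(4 - 2*(2 + 4)*(6 + 6)) + r*199 = (4 - 2*(2 + 4)*(6 + 6)) + 0*199 = (4 - 12*12) + 0 = (4 - 2*72) + 0 = (4 - 144) + 0 = -140 + 0 = -140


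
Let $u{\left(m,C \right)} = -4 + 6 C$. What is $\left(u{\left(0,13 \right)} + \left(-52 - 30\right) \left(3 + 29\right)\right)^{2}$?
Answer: $6502500$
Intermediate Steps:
$\left(u{\left(0,13 \right)} + \left(-52 - 30\right) \left(3 + 29\right)\right)^{2} = \left(\left(-4 + 6 \cdot 13\right) + \left(-52 - 30\right) \left(3 + 29\right)\right)^{2} = \left(\left(-4 + 78\right) - 2624\right)^{2} = \left(74 - 2624\right)^{2} = \left(-2550\right)^{2} = 6502500$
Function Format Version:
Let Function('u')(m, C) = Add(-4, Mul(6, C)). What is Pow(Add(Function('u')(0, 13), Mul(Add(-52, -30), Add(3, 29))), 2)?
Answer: 6502500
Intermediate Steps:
Pow(Add(Function('u')(0, 13), Mul(Add(-52, -30), Add(3, 29))), 2) = Pow(Add(Add(-4, Mul(6, 13)), Mul(Add(-52, -30), Add(3, 29))), 2) = Pow(Add(Add(-4, 78), Mul(-82, 32)), 2) = Pow(Add(74, -2624), 2) = Pow(-2550, 2) = 6502500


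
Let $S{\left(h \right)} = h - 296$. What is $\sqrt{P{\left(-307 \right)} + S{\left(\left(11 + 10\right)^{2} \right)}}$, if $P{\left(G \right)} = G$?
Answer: $9 i \sqrt{2} \approx 12.728 i$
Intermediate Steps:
$S{\left(h \right)} = -296 + h$
$\sqrt{P{\left(-307 \right)} + S{\left(\left(11 + 10\right)^{2} \right)}} = \sqrt{-307 - \left(296 - \left(11 + 10\right)^{2}\right)} = \sqrt{-307 - \left(296 - 21^{2}\right)} = \sqrt{-307 + \left(-296 + 441\right)} = \sqrt{-307 + 145} = \sqrt{-162} = 9 i \sqrt{2}$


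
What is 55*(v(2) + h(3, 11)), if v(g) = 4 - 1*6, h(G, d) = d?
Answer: 495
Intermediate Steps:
v(g) = -2 (v(g) = 4 - 6 = -2)
55*(v(2) + h(3, 11)) = 55*(-2 + 11) = 55*9 = 495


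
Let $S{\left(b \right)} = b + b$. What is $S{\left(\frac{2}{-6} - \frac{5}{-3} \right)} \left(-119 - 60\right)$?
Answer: $- \frac{1432}{3} \approx -477.33$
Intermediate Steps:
$S{\left(b \right)} = 2 b$
$S{\left(\frac{2}{-6} - \frac{5}{-3} \right)} \left(-119 - 60\right) = 2 \left(\frac{2}{-6} - \frac{5}{-3}\right) \left(-119 - 60\right) = 2 \left(2 \left(- \frac{1}{6}\right) - - \frac{5}{3}\right) \left(-179\right) = 2 \left(- \frac{1}{3} + \frac{5}{3}\right) \left(-179\right) = 2 \cdot \frac{4}{3} \left(-179\right) = \frac{8}{3} \left(-179\right) = - \frac{1432}{3}$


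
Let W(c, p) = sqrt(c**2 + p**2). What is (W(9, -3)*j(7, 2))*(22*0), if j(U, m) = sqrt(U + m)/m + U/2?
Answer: 0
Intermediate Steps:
j(U, m) = U/2 + sqrt(U + m)/m (j(U, m) = sqrt(U + m)/m + U*(1/2) = sqrt(U + m)/m + U/2 = U/2 + sqrt(U + m)/m)
(W(9, -3)*j(7, 2))*(22*0) = (sqrt(9**2 + (-3)**2)*((1/2)*7 + sqrt(7 + 2)/2))*(22*0) = (sqrt(81 + 9)*(7/2 + sqrt(9)/2))*0 = (sqrt(90)*(7/2 + (1/2)*3))*0 = ((3*sqrt(10))*(7/2 + 3/2))*0 = ((3*sqrt(10))*5)*0 = (15*sqrt(10))*0 = 0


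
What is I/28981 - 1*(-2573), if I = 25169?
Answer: 74593282/28981 ≈ 2573.9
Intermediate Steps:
I/28981 - 1*(-2573) = 25169/28981 - 1*(-2573) = 25169*(1/28981) + 2573 = 25169/28981 + 2573 = 74593282/28981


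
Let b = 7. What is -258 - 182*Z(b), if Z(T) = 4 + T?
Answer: -2260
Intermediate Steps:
-258 - 182*Z(b) = -258 - 182*(4 + 7) = -258 - 182*11 = -258 - 2002 = -2260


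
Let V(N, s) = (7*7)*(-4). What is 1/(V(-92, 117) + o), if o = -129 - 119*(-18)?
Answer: 1/1817 ≈ 0.00055036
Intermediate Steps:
V(N, s) = -196 (V(N, s) = 49*(-4) = -196)
o = 2013 (o = -129 + 2142 = 2013)
1/(V(-92, 117) + o) = 1/(-196 + 2013) = 1/1817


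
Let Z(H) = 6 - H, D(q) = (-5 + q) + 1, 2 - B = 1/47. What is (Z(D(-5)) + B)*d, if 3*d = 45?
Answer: 11970/47 ≈ 254.68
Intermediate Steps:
d = 15 (d = (⅓)*45 = 15)
B = 93/47 (B = 2 - 1/47 = 93/47 ≈ 1.9787)
D(q) = -4 + q
(Z(D(-5)) + B)*d = ((6 - (-4 - 5)) + 93/47)*15 = ((6 - 1*(-9)) + 93/47)*15 = ((6 + 9) + 93/47)*15 = (15 + 93/47)*15 = (798/47)*15 = 11970/47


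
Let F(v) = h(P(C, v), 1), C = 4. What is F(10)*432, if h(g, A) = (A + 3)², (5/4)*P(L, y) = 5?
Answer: 6912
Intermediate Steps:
P(L, y) = 4 (P(L, y) = (⅘)*5 = 4)
h(g, A) = (3 + A)²
F(v) = 16 (F(v) = (3 + 1)² = 4² = 16)
F(10)*432 = 16*432 = 6912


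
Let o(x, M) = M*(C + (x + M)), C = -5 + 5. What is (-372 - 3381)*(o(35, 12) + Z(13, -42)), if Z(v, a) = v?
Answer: -2165481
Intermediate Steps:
C = 0
o(x, M) = M*(M + x) (o(x, M) = M*(0 + (x + M)) = M*(0 + (M + x)) = M*(M + x))
(-372 - 3381)*(o(35, 12) + Z(13, -42)) = (-372 - 3381)*(12*(12 + 35) + 13) = -3753*(12*47 + 13) = -3753*(564 + 13) = -3753*577 = -2165481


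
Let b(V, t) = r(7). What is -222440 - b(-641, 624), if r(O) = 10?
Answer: -222450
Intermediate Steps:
b(V, t) = 10
-222440 - b(-641, 624) = -222440 - 1*10 = -222440 - 10 = -222450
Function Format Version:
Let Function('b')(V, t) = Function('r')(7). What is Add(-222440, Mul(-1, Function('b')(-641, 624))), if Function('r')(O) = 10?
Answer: -222450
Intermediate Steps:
Function('b')(V, t) = 10
Add(-222440, Mul(-1, Function('b')(-641, 624))) = Add(-222440, Mul(-1, 10)) = Add(-222440, -10) = -222450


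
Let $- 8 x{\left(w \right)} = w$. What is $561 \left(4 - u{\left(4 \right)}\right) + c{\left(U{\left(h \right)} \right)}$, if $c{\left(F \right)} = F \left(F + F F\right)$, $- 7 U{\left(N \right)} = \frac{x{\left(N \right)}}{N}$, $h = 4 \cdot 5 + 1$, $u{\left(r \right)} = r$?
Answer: $\frac{57}{175616} \approx 0.00032457$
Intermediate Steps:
$h = 21$ ($h = 20 + 1 = 21$)
$x{\left(w \right)} = - \frac{w}{8}$
$U{\left(N \right)} = \frac{1}{56}$ ($U{\left(N \right)} = - \frac{- \frac{N}{8} \frac{1}{N}}{7} = \left(- \frac{1}{7}\right) \left(- \frac{1}{8}\right) = \frac{1}{56}$)
$c{\left(F \right)} = F \left(F + F^{2}\right)$
$561 \left(4 - u{\left(4 \right)}\right) + c{\left(U{\left(h \right)} \right)} = 561 \left(4 - 4\right) + \frac{1 + \frac{1}{56}}{3136} = 561 \left(4 - 4\right) + \frac{1}{3136} \cdot \frac{57}{56} = 561 \cdot 0 + \frac{57}{175616} = 0 + \frac{57}{175616} = \frac{57}{175616}$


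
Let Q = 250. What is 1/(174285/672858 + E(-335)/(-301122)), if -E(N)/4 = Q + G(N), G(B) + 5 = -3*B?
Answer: 11256241482/3102518765 ≈ 3.6281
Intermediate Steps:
G(B) = -5 - 3*B
E(N) = -980 + 12*N (E(N) = -4*(250 + (-5 - 3*N)) = -4*(245 - 3*N) = -980 + 12*N)
1/(174285/672858 + E(-335)/(-301122)) = 1/(174285/672858 + (-980 + 12*(-335))/(-301122)) = 1/(174285*(1/672858) + (-980 - 4020)*(-1/301122)) = 1/(19365/74762 - 5000*(-1/301122)) = 1/(19365/74762 + 2500/150561) = 1/(3102518765/11256241482) = 11256241482/3102518765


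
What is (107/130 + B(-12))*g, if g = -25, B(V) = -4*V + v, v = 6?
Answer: -35635/26 ≈ -1370.6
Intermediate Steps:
B(V) = 6 - 4*V (B(V) = -4*V + 6 = 6 - 4*V)
(107/130 + B(-12))*g = (107/130 + (6 - 4*(-12)))*(-25) = (107*(1/130) + (6 + 48))*(-25) = (107/130 + 54)*(-25) = (7127/130)*(-25) = -35635/26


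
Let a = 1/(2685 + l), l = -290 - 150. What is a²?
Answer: 1/5040025 ≈ 1.9841e-7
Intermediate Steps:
l = -440
a = 1/2245 (a = 1/(2685 - 440) = 1/2245 ≈ 0.00044543)
a² = (1/2245)² = 1/5040025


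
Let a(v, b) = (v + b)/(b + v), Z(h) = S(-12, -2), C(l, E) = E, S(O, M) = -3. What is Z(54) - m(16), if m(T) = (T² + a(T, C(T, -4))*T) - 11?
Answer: -264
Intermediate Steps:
Z(h) = -3
a(v, b) = 1 (a(v, b) = (b + v)/(b + v) = 1)
m(T) = -11 + T + T² (m(T) = (T² + 1*T) - 11 = (T² + T) - 11 = (T + T²) - 11 = -11 + T + T²)
Z(54) - m(16) = -3 - (-11 + 16 + 16²) = -3 - (-11 + 16 + 256) = -3 - 1*261 = -3 - 261 = -264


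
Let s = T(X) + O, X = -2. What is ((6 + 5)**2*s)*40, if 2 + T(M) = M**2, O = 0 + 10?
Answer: 58080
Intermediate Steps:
O = 10
T(M) = -2 + M**2
s = 12 (s = (-2 + (-2)**2) + 10 = (-2 + 4) + 10 = 2 + 10 = 12)
((6 + 5)**2*s)*40 = ((6 + 5)**2*12)*40 = (11**2*12)*40 = (121*12)*40 = 1452*40 = 58080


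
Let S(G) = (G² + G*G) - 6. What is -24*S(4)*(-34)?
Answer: 21216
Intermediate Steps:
S(G) = -6 + 2*G² (S(G) = (G² + G²) - 6 = 2*G² - 6 = -6 + 2*G²)
-24*S(4)*(-34) = -24*(-6 + 2*4²)*(-34) = -24*(-6 + 2*16)*(-34) = -24*(-6 + 32)*(-34) = -24*26*(-34) = -624*(-34) = 21216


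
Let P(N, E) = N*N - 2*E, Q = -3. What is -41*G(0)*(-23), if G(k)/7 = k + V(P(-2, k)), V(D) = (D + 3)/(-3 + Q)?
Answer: -46207/6 ≈ -7701.2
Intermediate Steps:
P(N, E) = N**2 - 2*E
V(D) = -1/2 - D/6 (V(D) = (D + 3)/(-3 - 3) = (3 + D)/(-6) = (3 + D)*(-1/6) = -1/2 - D/6)
G(k) = -49/6 + 28*k/3 (G(k) = 7*(k + (-1/2 - ((-2)**2 - 2*k)/6)) = 7*(k + (-1/2 - (4 - 2*k)/6)) = 7*(k + (-1/2 + (-2/3 + k/3))) = 7*(k + (-7/6 + k/3)) = 7*(-7/6 + 4*k/3) = -49/6 + 28*k/3)
-41*G(0)*(-23) = -41*(-49/6 + (28/3)*0)*(-23) = -41*(-49/6 + 0)*(-23) = -41*(-49/6)*(-23) = (2009/6)*(-23) = -46207/6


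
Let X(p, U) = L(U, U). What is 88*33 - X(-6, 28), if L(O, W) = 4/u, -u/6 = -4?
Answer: 17423/6 ≈ 2903.8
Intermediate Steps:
u = 24 (u = -6*(-4) = 24)
L(O, W) = 1/6 (L(O, W) = 4/24 = 4*(1/24) = 1/6)
X(p, U) = 1/6
88*33 - X(-6, 28) = 88*33 - 1*1/6 = 2904 - 1/6 = 17423/6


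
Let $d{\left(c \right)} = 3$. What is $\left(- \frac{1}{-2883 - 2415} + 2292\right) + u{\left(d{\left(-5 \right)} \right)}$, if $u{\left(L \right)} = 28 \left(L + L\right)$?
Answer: $\frac{13033081}{5298} \approx 2460.0$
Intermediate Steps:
$u{\left(L \right)} = 56 L$ ($u{\left(L \right)} = 28 \cdot 2 L = 56 L$)
$\left(- \frac{1}{-2883 - 2415} + 2292\right) + u{\left(d{\left(-5 \right)} \right)} = \left(- \frac{1}{-2883 - 2415} + 2292\right) + 56 \cdot 3 = \left(- \frac{1}{-5298} + 2292\right) + 168 = \left(\left(-1\right) \left(- \frac{1}{5298}\right) + 2292\right) + 168 = \left(\frac{1}{5298} + 2292\right) + 168 = \frac{12143017}{5298} + 168 = \frac{13033081}{5298}$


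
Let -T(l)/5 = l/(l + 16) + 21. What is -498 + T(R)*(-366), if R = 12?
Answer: 271014/7 ≈ 38716.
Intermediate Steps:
T(l) = -105 - 5*l/(16 + l) (T(l) = -5*(l/(l + 16) + 21) = -5*(l/(16 + l) + 21) = -5*(21 + l/(16 + l)) = -105 - 5*l/(16 + l))
-498 + T(R)*(-366) = -498 + (10*(-168 - 11*12)/(16 + 12))*(-366) = -498 + (10*(-168 - 132)/28)*(-366) = -498 + (10*(1/28)*(-300))*(-366) = -498 - 750/7*(-366) = -498 + 274500/7 = 271014/7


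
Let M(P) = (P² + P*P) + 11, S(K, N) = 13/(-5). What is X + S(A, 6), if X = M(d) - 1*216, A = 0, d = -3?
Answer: -948/5 ≈ -189.60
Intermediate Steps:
S(K, N) = -13/5 (S(K, N) = 13*(-⅕) = -13/5)
M(P) = 11 + 2*P² (M(P) = (P² + P²) + 11 = 2*P² + 11 = 11 + 2*P²)
X = -187 (X = (11 + 2*(-3)²) - 1*216 = (11 + 2*9) - 216 = (11 + 18) - 216 = 29 - 216 = -187)
X + S(A, 6) = -187 - 13/5 = -948/5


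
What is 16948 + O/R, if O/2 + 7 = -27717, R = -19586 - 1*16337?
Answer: 608878452/35923 ≈ 16950.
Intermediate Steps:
R = -35923 (R = -19586 - 16337 = -35923)
O = -55448 (O = -14 + 2*(-27717) = -14 - 55434 = -55448)
16948 + O/R = 16948 - 55448/(-35923) = 16948 - 55448*(-1/35923) = 16948 + 55448/35923 = 608878452/35923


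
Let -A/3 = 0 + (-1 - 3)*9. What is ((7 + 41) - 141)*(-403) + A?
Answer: 37587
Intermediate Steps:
A = 108 (A = -3*(0 + (-1 - 3)*9) = -3*(0 - 4*9) = -3*(0 - 36) = -3*(-36) = 108)
((7 + 41) - 141)*(-403) + A = ((7 + 41) - 141)*(-403) + 108 = (48 - 141)*(-403) + 108 = -93*(-403) + 108 = 37479 + 108 = 37587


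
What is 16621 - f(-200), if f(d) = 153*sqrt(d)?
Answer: 16621 - 1530*I*sqrt(2) ≈ 16621.0 - 2163.7*I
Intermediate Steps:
16621 - f(-200) = 16621 - 153*sqrt(-200) = 16621 - 153*10*I*sqrt(2) = 16621 - 1530*I*sqrt(2)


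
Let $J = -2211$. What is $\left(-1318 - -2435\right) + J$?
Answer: $-1094$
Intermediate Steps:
$\left(-1318 - -2435\right) + J = \left(-1318 - -2435\right) - 2211 = \left(-1318 + 2435\right) - 2211 = 1117 - 2211 = -1094$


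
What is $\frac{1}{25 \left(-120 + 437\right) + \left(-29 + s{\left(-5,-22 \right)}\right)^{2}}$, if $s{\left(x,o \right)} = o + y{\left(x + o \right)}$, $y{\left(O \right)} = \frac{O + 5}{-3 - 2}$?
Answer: $\frac{25}{252414} \approx 9.9044 \cdot 10^{-5}$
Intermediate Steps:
$y{\left(O \right)} = -1 - \frac{O}{5}$ ($y{\left(O \right)} = \frac{5 + O}{-5} = \left(5 + O\right) \left(- \frac{1}{5}\right) = -1 - \frac{O}{5}$)
$s{\left(x,o \right)} = -1 - \frac{x}{5} + \frac{4 o}{5}$ ($s{\left(x,o \right)} = o - \left(1 + \frac{x + o}{5}\right) = o - \left(1 + \frac{o + x}{5}\right) = o - \left(1 + \frac{o}{5} + \frac{x}{5}\right) = -1 - \frac{x}{5} + \frac{4 o}{5}$)
$\frac{1}{25 \left(-120 + 437\right) + \left(-29 + s{\left(-5,-22 \right)}\right)^{2}} = \frac{1}{25 \left(-120 + 437\right) + \left(-29 - \frac{88}{5}\right)^{2}} = \frac{1}{25 \cdot 317 + \left(-29 - \frac{88}{5}\right)^{2}} = \frac{1}{7925 + \left(-29 - \frac{88}{5}\right)^{2}} = \frac{1}{7925 + \left(- \frac{233}{5}\right)^{2}} = \frac{1}{7925 + \frac{54289}{25}} = \frac{1}{\frac{252414}{25}} = \frac{25}{252414}$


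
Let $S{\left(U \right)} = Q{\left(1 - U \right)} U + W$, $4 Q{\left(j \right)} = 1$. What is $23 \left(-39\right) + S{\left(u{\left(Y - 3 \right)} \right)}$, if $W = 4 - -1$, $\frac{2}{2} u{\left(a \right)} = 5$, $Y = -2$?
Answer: $- \frac{3563}{4} \approx -890.75$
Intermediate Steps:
$Q{\left(j \right)} = \frac{1}{4}$ ($Q{\left(j \right)} = \frac{1}{4} \cdot 1 = \frac{1}{4}$)
$u{\left(a \right)} = 5$
$W = 5$ ($W = 4 + 1 = 5$)
$S{\left(U \right)} = 5 + \frac{U}{4}$ ($S{\left(U \right)} = \frac{U}{4} + 5 = 5 + \frac{U}{4}$)
$23 \left(-39\right) + S{\left(u{\left(Y - 3 \right)} \right)} = 23 \left(-39\right) + \left(5 + \frac{1}{4} \cdot 5\right) = -897 + \left(5 + \frac{5}{4}\right) = -897 + \frac{25}{4} = - \frac{3563}{4}$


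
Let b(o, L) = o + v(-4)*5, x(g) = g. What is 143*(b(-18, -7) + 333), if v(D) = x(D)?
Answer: 42185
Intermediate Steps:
v(D) = D
b(o, L) = -20 + o (b(o, L) = o - 4*5 = o - 20 = -20 + o)
143*(b(-18, -7) + 333) = 143*((-20 - 18) + 333) = 143*(-38 + 333) = 143*295 = 42185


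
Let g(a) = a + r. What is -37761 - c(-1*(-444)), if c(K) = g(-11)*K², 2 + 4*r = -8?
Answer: 2623575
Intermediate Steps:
r = -5/2 (r = -½ + (¼)*(-8) = -½ - 2 = -5/2 ≈ -2.5000)
g(a) = -5/2 + a (g(a) = a - 5/2 = -5/2 + a)
c(K) = -27*K²/2 (c(K) = (-5/2 - 11)*K² = -27*K²/2)
-37761 - c(-1*(-444)) = -37761 - (-27)*(-1*(-444))²/2 = -37761 - (-27)*444²/2 = -37761 - (-27)*197136/2 = -37761 - 1*(-2661336) = -37761 + 2661336 = 2623575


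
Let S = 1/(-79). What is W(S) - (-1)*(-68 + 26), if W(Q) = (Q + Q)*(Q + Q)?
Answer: -262118/6241 ≈ -41.999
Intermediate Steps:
S = -1/79 ≈ -0.012658
W(Q) = 4*Q² (W(Q) = (2*Q)*(2*Q) = 4*Q²)
W(S) - (-1)*(-68 + 26) = 4*(-1/79)² - (-1)*(-68 + 26) = 4*(1/6241) - (-1)*(-42) = 4/6241 - 1*42 = 4/6241 - 42 = -262118/6241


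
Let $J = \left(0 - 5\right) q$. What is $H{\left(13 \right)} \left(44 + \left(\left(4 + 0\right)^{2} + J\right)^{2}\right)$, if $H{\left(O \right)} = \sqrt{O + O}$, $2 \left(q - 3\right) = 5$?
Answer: $\frac{705 \sqrt{26}}{4} \approx 898.7$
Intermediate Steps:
$q = \frac{11}{2}$ ($q = 3 + \frac{1}{2} \cdot 5 = 3 + \frac{5}{2} = \frac{11}{2} \approx 5.5$)
$H{\left(O \right)} = \sqrt{2} \sqrt{O}$ ($H{\left(O \right)} = \sqrt{2 O} = \sqrt{2} \sqrt{O}$)
$J = - \frac{55}{2}$ ($J = \left(0 - 5\right) \frac{11}{2} = \left(-5\right) \frac{11}{2} = - \frac{55}{2} \approx -27.5$)
$H{\left(13 \right)} \left(44 + \left(\left(4 + 0\right)^{2} + J\right)^{2}\right) = \sqrt{2} \sqrt{13} \left(44 + \left(\left(4 + 0\right)^{2} - \frac{55}{2}\right)^{2}\right) = \sqrt{26} \left(44 + \left(4^{2} - \frac{55}{2}\right)^{2}\right) = \sqrt{26} \left(44 + \left(16 - \frac{55}{2}\right)^{2}\right) = \sqrt{26} \left(44 + \left(- \frac{23}{2}\right)^{2}\right) = \sqrt{26} \left(44 + \frac{529}{4}\right) = \sqrt{26} \cdot \frac{705}{4} = \frac{705 \sqrt{26}}{4}$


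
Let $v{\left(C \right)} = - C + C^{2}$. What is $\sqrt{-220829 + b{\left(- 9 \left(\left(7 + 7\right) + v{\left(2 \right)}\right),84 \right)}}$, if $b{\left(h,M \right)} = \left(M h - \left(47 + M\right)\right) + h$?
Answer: $20 i \sqrt{583} \approx 482.91 i$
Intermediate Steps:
$v{\left(C \right)} = C^{2} - C$
$b{\left(h,M \right)} = -47 + h - M + M h$ ($b{\left(h,M \right)} = \left(-47 - M + M h\right) + h = -47 + h - M + M h$)
$\sqrt{-220829 + b{\left(- 9 \left(\left(7 + 7\right) + v{\left(2 \right)}\right),84 \right)}} = \sqrt{-220829 - \left(131 + 9 \left(\left(7 + 7\right) + 2 \left(-1 + 2\right)\right) - - 756 \left(\left(7 + 7\right) + 2 \left(-1 + 2\right)\right)\right)} = \sqrt{-220829 - \left(131 + 9 \left(14 + 2 \cdot 1\right) - - 756 \left(14 + 2 \cdot 1\right)\right)} = \sqrt{-220829 - \left(131 + 9 \left(14 + 2\right) - - 756 \left(14 + 2\right)\right)} = \sqrt{-220829 - \left(275 - \left(-756\right) 16\right)} = \sqrt{-220829 - 12371} = \sqrt{-233200} = 20 i \sqrt{583}$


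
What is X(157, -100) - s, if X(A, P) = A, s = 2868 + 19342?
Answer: -22053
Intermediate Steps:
s = 22210
X(157, -100) - s = 157 - 1*22210 = 157 - 22210 = -22053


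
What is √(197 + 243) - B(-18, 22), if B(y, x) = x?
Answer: -22 + 2*√110 ≈ -1.0238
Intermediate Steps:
√(197 + 243) - B(-18, 22) = √(197 + 243) - 1*22 = √440 - 22 = 2*√110 - 22 = -22 + 2*√110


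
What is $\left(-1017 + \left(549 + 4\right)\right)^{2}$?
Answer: $215296$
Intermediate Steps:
$\left(-1017 + \left(549 + 4\right)\right)^{2} = \left(-1017 + 553\right)^{2} = \left(-464\right)^{2} = 215296$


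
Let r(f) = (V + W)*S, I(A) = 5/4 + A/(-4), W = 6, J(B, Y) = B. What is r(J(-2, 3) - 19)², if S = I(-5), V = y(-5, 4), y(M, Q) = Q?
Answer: 625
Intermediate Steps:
V = 4
I(A) = 5/4 - A/4 (I(A) = 5*(¼) + A*(-¼) = 5/4 - A/4)
S = 5/2 (S = 5/4 - ¼*(-5) = 5/4 + 5/4 = 5/2 ≈ 2.5000)
r(f) = 25 (r(f) = (4 + 6)*(5/2) = 10*(5/2) = 25)
r(J(-2, 3) - 19)² = 25² = 625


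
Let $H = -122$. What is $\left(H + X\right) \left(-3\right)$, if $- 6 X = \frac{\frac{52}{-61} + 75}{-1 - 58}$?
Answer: $\frac{2629945}{7198} \approx 365.37$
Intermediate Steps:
$X = \frac{4523}{21594}$ ($X = - \frac{\left(\frac{52}{-61} + 75\right) \frac{1}{-1 - 58}}{6} = - \frac{\left(52 \left(- \frac{1}{61}\right) + 75\right) \frac{1}{-59}}{6} = - \frac{\left(- \frac{52}{61} + 75\right) \left(- \frac{1}{59}\right)}{6} = - \frac{\frac{4523}{61} \left(- \frac{1}{59}\right)}{6} = \left(- \frac{1}{6}\right) \left(- \frac{4523}{3599}\right) = \frac{4523}{21594} \approx 0.20946$)
$\left(H + X\right) \left(-3\right) = \left(-122 + \frac{4523}{21594}\right) \left(-3\right) = \left(- \frac{2629945}{21594}\right) \left(-3\right) = \frac{2629945}{7198}$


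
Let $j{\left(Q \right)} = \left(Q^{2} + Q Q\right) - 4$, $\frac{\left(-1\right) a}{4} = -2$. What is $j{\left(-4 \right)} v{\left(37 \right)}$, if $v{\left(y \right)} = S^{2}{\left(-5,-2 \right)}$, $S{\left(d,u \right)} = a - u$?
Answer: $2800$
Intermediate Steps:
$a = 8$ ($a = \left(-4\right) \left(-2\right) = 8$)
$S{\left(d,u \right)} = 8 - u$
$v{\left(y \right)} = 100$ ($v{\left(y \right)} = \left(8 - -2\right)^{2} = \left(8 + 2\right)^{2} = 10^{2} = 100$)
$j{\left(Q \right)} = -4 + 2 Q^{2}$ ($j{\left(Q \right)} = \left(Q^{2} + Q^{2}\right) - 4 = 2 Q^{2} - 4 = -4 + 2 Q^{2}$)
$j{\left(-4 \right)} v{\left(37 \right)} = \left(-4 + 2 \left(-4\right)^{2}\right) 100 = \left(-4 + 2 \cdot 16\right) 100 = \left(-4 + 32\right) 100 = 28 \cdot 100 = 2800$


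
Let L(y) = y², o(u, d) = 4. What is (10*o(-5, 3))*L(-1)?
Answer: 40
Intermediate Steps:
(10*o(-5, 3))*L(-1) = (10*4)*(-1)² = 40*1 = 40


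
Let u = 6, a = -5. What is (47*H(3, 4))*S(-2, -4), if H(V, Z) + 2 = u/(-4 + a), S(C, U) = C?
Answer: 752/3 ≈ 250.67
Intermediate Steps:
H(V, Z) = -8/3 (H(V, Z) = -2 + 6/(-4 - 5) = -2 + 6/(-9) = -2 + 6*(-⅑) = -2 - ⅔ = -8/3)
(47*H(3, 4))*S(-2, -4) = (47*(-8/3))*(-2) = -376/3*(-2) = 752/3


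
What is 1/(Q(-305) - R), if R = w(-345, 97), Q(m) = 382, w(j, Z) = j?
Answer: 1/727 ≈ 0.0013755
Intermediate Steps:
R = -345
1/(Q(-305) - R) = 1/(382 - 1*(-345)) = 1/(382 + 345) = 1/727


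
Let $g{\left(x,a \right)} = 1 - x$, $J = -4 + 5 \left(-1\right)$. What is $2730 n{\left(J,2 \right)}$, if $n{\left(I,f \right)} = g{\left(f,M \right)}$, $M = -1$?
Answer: $-2730$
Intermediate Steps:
$J = -9$ ($J = -4 - 5 = -9$)
$n{\left(I,f \right)} = 1 - f$
$2730 n{\left(J,2 \right)} = 2730 \left(1 - 2\right) = 2730 \left(-1\right) = -2730$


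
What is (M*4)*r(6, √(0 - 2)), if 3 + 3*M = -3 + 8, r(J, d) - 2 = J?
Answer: 64/3 ≈ 21.333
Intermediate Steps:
r(J, d) = 2 + J
M = ⅔ (M = -1 + (-3 + 8)/3 = -1 + (⅓)*5 = -1 + 5/3 = ⅔ ≈ 0.66667)
(M*4)*r(6, √(0 - 2)) = ((⅔)*4)*(2 + 6) = (8/3)*8 = 64/3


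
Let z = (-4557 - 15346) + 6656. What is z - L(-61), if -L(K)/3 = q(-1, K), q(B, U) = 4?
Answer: -13235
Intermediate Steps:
L(K) = -12 (L(K) = -3*4 = -12)
z = -13247 (z = -19903 + 6656 = -13247)
z - L(-61) = -13247 - 1*(-12) = -13247 + 12 = -13235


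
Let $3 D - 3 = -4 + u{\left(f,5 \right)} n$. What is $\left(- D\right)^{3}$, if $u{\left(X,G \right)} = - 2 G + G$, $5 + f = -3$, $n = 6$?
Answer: $\frac{29791}{27} \approx 1103.4$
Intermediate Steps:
$f = -8$ ($f = -5 - 3 = -8$)
$u{\left(X,G \right)} = - G$
$D = - \frac{31}{3}$ ($D = 1 + \frac{-4 + \left(-1\right) 5 \cdot 6}{3} = 1 + \frac{-4 - 30}{3} = 1 + \frac{1}{3} \left(-34\right) = 1 - \frac{34}{3} = - \frac{31}{3} \approx -10.333$)
$\left(- D\right)^{3} = \left(\left(-1\right) \left(- \frac{31}{3}\right)\right)^{3} = \left(\frac{31}{3}\right)^{3} = \frac{29791}{27}$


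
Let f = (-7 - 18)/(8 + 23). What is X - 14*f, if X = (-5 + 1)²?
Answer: 846/31 ≈ 27.290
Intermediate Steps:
f = -25/31 ≈ -0.80645
X = 16 (X = (-4)² = 16)
X - 14*f = 16 - 14*(-25/31) = 16 + 350/31 = 846/31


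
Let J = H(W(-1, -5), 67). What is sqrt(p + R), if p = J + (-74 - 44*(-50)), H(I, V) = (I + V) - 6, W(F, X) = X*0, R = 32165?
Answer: 4*sqrt(2147) ≈ 185.34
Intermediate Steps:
W(F, X) = 0
H(I, V) = -6 + I + V
J = 61 (J = -6 + 0 + 67 = 61)
p = 2187 (p = 61 + (-74 - 44*(-50)) = 61 + (-74 + 2200) = 61 + 2126 = 2187)
sqrt(p + R) = sqrt(2187 + 32165) = sqrt(34352) = 4*sqrt(2147)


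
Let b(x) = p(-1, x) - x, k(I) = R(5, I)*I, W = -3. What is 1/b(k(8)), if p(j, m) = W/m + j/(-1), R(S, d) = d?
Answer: -64/4035 ≈ -0.015861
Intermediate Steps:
p(j, m) = -j - 3/m (p(j, m) = -3/m + j/(-1) = -3/m + j*(-1) = -3/m - j = -j - 3/m)
k(I) = I**2 (k(I) = I*I = I**2)
b(x) = 1 - x - 3/x (b(x) = (-1*(-1) - 3/x) - x = (1 - 3/x) - x = 1 - x - 3/x)
1/b(k(8)) = 1/(1 - 1*8**2 - 3/(8**2)) = 1/(1 - 1*64 - 3/64) = 1/(1 - 64 - 3*1/64) = 1/(1 - 64 - 3/64) = 1/(-4035/64) = -64/4035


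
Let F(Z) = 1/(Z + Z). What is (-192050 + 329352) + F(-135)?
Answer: 37071539/270 ≈ 1.3730e+5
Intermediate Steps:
F(Z) = 1/(2*Z)
(-192050 + 329352) + F(-135) = (-192050 + 329352) + (½)/(-135) = 137302 + (½)*(-1/135) = 137302 - 1/270 = 37071539/270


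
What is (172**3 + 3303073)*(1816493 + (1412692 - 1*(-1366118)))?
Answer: 38561581625863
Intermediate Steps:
(172**3 + 3303073)*(1816493 + (1412692 - 1*(-1366118))) = (5088448 + 3303073)*(1816493 + (1412692 + 1366118)) = 8391521*(1816493 + 2778810) = 8391521*4595303 = 38561581625863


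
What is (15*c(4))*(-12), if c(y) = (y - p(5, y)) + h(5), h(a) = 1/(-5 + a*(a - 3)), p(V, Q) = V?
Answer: 144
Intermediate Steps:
h(a) = 1/(-5 + a*(-3 + a))
c(y) = -24/5 + y (c(y) = (y - 1*5) + 1/(-5 + 5**2 - 3*5) = (y - 5) + 1/(-5 + 25 - 15) = (-5 + y) + 1/5 = -24/5 + y)
(15*c(4))*(-12) = (15*(-24/5 + 4))*(-12) = (15*(-4/5))*(-12) = -12*(-12) = 144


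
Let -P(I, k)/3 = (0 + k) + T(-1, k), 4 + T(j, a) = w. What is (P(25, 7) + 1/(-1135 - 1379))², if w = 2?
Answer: 1422119521/6320196 ≈ 225.01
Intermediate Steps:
T(j, a) = -2 (T(j, a) = -4 + 2 = -2)
P(I, k) = 6 - 3*k (P(I, k) = -3*((0 + k) - 2) = -3*(k - 2) = -3*(-2 + k) = 6 - 3*k)
(P(25, 7) + 1/(-1135 - 1379))² = ((6 - 3*7) + 1/(-1135 - 1379))² = ((6 - 21) + 1/(-2514))² = (-15 - 1/2514)² = (-37711/2514)² = 1422119521/6320196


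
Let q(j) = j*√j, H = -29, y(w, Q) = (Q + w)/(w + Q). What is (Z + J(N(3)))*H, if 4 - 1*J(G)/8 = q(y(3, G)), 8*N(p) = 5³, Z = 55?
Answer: -2291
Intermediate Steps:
N(p) = 125/8 (N(p) = (⅛)*5³ = (⅛)*125 = 125/8)
y(w, Q) = 1 (y(w, Q) = (Q + w)/(Q + w) = 1)
q(j) = j^(3/2)
J(G) = 24 (J(G) = 32 - 8*1^(3/2) = 32 - 8*1 = 32 - 8 = 24)
(Z + J(N(3)))*H = (55 + 24)*(-29) = 79*(-29) = -2291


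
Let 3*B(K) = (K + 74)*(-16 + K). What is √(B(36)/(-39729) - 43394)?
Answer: I*√68492834113354/39729 ≈ 208.31*I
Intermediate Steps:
B(K) = (-16 + K)*(74 + K)/3 (B(K) = ((K + 74)*(-16 + K))/3 = ((74 + K)*(-16 + K))/3 = ((-16 + K)*(74 + K))/3 = (-16 + K)*(74 + K)/3)
√(B(36)/(-39729) - 43394) = √((-1184/3 + (⅓)*36² + (58/3)*36)/(-39729) - 43394) = √((-1184/3 + (⅓)*1296 + 696)*(-1/39729) - 43394) = √((-1184/3 + 432 + 696)*(-1/39729) - 43394) = √((2200/3)*(-1/39729) - 43394) = √(-2200/119187 - 43394) = √(-5172002878/119187) = I*√68492834113354/39729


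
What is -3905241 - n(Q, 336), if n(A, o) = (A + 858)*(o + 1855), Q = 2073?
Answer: -10327062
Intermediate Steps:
n(A, o) = (858 + A)*(1855 + o)
-3905241 - n(Q, 336) = -3905241 - (1591590 + 858*336 + 1855*2073 + 2073*336) = -3905241 - (1591590 + 288288 + 3845415 + 696528) = -3905241 - 1*6421821 = -3905241 - 6421821 = -10327062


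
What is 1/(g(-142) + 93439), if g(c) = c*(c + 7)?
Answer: 1/112609 ≈ 8.8803e-6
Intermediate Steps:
g(c) = c*(7 + c)
1/(g(-142) + 93439) = 1/(-142*(7 - 142) + 93439) = 1/(-142*(-135) + 93439) = 1/(19170 + 93439) = 1/112609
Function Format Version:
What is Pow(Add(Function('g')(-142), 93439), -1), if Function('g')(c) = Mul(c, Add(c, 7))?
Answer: Rational(1, 112609) ≈ 8.8803e-6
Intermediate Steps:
Function('g')(c) = Mul(c, Add(7, c))
Pow(Add(Function('g')(-142), 93439), -1) = Pow(Add(Mul(-142, Add(7, -142)), 93439), -1) = Pow(Add(Mul(-142, -135), 93439), -1) = Pow(Add(19170, 93439), -1) = Pow(112609, -1) = Rational(1, 112609)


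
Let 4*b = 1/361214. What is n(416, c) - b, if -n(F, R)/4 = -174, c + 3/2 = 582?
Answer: 1005619775/1444856 ≈ 696.00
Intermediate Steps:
c = 1161/2 (c = -3/2 + 582 = 1161/2 ≈ 580.50)
n(F, R) = 696 (n(F, R) = -4*(-174) = 696)
b = 1/1444856 (b = (¼)/361214 = (¼)*(1/361214) = 1/1444856 ≈ 6.9211e-7)
n(416, c) - b = 696 - 1*1/1444856 = 696 - 1/1444856 = 1005619775/1444856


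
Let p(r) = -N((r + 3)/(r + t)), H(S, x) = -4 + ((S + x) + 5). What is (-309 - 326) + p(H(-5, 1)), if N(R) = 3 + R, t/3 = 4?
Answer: -638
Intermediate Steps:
t = 12 (t = 3*4 = 12)
H(S, x) = 1 + S + x (H(S, x) = -4 + (5 + S + x) = 1 + S + x)
p(r) = -3 - (3 + r)/(12 + r) (p(r) = -(3 + (r + 3)/(r + 12)) = -(3 + (3 + r)/(12 + r)) = -3 - (3 + r)/(12 + r))
(-309 - 326) + p(H(-5, 1)) = (-309 - 326) + (-39 - 4*(1 - 5 + 1))/(12 + (1 - 5 + 1)) = -635 + (-39 - 4*(-3))/(12 - 3) = -635 + (-39 + 12)/9 = -635 + (1/9)*(-27) = -635 - 3 = -638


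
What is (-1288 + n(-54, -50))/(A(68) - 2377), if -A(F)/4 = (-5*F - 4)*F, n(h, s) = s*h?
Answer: 1412/91191 ≈ 0.015484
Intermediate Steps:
n(h, s) = h*s
A(F) = -4*F*(-4 - 5*F) (A(F) = -4*(-5*F - 4)*F = -4*(-4 - 5*F)*F = -4*F*(-4 - 5*F))
(-1288 + n(-54, -50))/(A(68) - 2377) = (-1288 - 54*(-50))/(4*68*(4 + 5*68) - 2377) = (-1288 + 2700)/(4*68*(4 + 340) - 2377) = 1412/(4*68*344 - 2377) = 1412/(93568 - 2377) = 1412/91191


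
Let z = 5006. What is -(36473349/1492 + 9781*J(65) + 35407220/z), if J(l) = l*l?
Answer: -154443900297767/3734476 ≈ -4.1356e+7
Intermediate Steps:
J(l) = l**2
-(36473349/1492 + 9781*J(65) + 35407220/z) = -9781/(1/((3620/5006 + 3729/1492) + 65**2)) = -9781/(1/((3620*(1/5006) + 3729*(1/1492)) + 4225)) = -9781/(1/((1810/2503 + 3729/1492) + 4225)) = -9781/(1/(12034207/3734476 + 4225)) = -9781/(1/(15790195307/3734476)) = -9781/3734476/15790195307 = -9781*15790195307/3734476 = -154443900297767/3734476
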